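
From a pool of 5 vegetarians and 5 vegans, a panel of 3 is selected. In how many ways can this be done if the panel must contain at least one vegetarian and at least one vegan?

100

Total 3-person selections from all 10: C(10,3) = 120.
Subtract selections that omit an entire group: no vegetarians → C(5,3) = 10; no vegans → C(5,3) = 10.
Both groups omitted at once is impossible, so 120 − 20 = 100.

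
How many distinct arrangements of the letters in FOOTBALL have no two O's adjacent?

There are 8!/(2!·2!) = 10080 arrangements of FOOTBALL in total.
If the two O's are adjacent, glue them into one block, leaving 7 items to arrange: (7)!/(2!) = 2520 ways.
Subtracting, 10080 − 2520 = 7560 arrangements keep the O's apart.

7560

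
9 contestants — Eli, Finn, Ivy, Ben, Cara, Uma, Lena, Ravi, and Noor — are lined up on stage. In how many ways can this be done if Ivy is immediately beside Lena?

80640

Treat {Ivy, Lena} as a single unit. There are 8 units to order, and the pair itself can be ordered 2 ways.
So the count is 2·(8)! = 80640.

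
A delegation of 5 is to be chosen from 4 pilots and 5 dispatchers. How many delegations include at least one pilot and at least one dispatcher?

With no constraint there are C(9,5) = 126 possible selections.
Subtract selections that omit an entire group: no pilots → C(5,5) = 1; no dispatchers → C(4,5) = 0.
Both groups omitted at once is impossible, so 126 − 1 = 125.

125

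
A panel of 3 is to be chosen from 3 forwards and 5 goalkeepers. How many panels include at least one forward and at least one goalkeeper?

Total 3-person selections from all 8: C(8,3) = 56.
Subtract selections that omit an entire group: no forwards → C(5,3) = 10; no goalkeepers → C(3,3) = 1.
Both groups omitted at once is impossible, so 56 − 11 = 45.

45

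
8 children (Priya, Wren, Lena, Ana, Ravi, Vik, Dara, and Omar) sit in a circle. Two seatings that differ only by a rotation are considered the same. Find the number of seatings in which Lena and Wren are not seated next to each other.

All circular seatings of 8 people number (7)! = 5040.
Those with Lena next to Wren: fuse the pair into one unit and seat 7 units around a circle — 2·(6)! = 1440.
Subtracting, 5040 − 1440 = 3600.

3600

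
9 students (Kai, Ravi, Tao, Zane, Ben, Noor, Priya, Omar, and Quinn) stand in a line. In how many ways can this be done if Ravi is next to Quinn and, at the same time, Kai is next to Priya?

20160

Treat {Ravi,Quinn} as one block (2 orders) and {Kai,Priya} as another (2 orders).
That leaves 7 units to arrange: 2 × 2 × 7! = 4 × 5040 = 20160.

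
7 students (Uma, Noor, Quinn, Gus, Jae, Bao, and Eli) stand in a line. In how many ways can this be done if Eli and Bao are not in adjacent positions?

3600

Of the 7! = 5040 arrangements, those with Eli and Bao adjacent number 2 × 6! = 1440 (treat the pair as a block with 2 internal orders).
So 5040 − 1440 = 3600 arrangements keep them apart.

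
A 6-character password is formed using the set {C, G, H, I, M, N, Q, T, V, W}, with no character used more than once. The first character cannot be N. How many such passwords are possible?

136080

The first character has 10−1 = 9 choices (anything except N).
The remaining 5 characters are filled from the other 9 symbols without repetition: 9 × 8 × 7 × 6 × 5 = 15120.
Total: 9 × 15120 = 136080.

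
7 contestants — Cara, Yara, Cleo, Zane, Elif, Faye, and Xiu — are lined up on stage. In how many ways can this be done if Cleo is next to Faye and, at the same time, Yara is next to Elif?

480

Treat {Cleo,Faye} as one block (2 orders) and {Yara,Elif} as another (2 orders).
That leaves 5 units to arrange: 2 × 2 × 5! = 4 × 120 = 480.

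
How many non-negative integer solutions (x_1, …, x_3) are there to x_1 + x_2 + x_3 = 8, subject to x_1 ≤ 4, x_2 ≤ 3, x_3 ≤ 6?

Ignoring the caps, the number of non-negative solutions to x_1+…+x_3 = 8 is C(10,2) = 45.
Subtract solutions that violate a single cap (substitute x_i' = x_i − (cap_i+1)): x_1 ≥ 5 gives C(5,2) = 10; x_2 ≥ 4 gives C(6,2) = 15; x_3 ≥ 7 gives C(3,2) = 3. Together 28.
No two caps can be exceeded simultaneously, so the pair terms are all 0.
By inclusion–exclusion the count is 45 − 28 + 0 = 17.

17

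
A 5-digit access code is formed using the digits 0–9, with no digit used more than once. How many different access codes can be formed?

30240

This is a permutation of 5 out of 10: P(10,5) = 10!/5!.
10 × 9 × 8 × 7 × 6 = 30240.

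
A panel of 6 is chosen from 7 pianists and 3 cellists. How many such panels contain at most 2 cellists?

175

Split by how many cellists are chosen (0 through 2).
Sum: C(3,0)·C(7,6) + C(3,1)·C(7,5) + C(3,2)·C(7,4) = 7 + 63 + 105 = 175.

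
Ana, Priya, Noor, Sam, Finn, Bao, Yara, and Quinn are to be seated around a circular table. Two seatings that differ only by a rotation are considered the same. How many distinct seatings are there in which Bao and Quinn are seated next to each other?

1440

Glue Bao and Quinn into a block (2 internal orders). Seating 7 units around a circle gives (6)! arrangements.
So 2 × (6)! = 2 × 720 = 1440.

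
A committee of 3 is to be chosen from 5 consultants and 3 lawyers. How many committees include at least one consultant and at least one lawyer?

45

Total 3-person selections from all 8: C(8,3) = 56.
Selections missing a whole group: no consultants → C(3,3) = 1; no lawyers → C(5,3) = 10.
Both groups omitted at once is impossible, so 56 − 11 = 45.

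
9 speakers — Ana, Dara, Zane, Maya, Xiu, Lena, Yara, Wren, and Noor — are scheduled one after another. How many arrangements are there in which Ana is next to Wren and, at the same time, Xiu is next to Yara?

20160

Treat {Ana,Wren} as one block (2 orders) and {Xiu,Yara} as another (2 orders).
That leaves 7 units to arrange: 2 × 2 × 7! = 4 × 5040 = 20160.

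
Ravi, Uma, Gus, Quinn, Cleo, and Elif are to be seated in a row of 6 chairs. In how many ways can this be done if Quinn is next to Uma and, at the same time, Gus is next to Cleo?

96

Treat {Quinn,Uma} as one block (2 orders) and {Gus,Cleo} as another (2 orders).
That leaves 4 units to arrange: 2 × 2 × 4! = 4 × 24 = 96.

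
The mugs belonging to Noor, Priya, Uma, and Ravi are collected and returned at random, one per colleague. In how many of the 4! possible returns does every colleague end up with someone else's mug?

9

Count assignments avoiding every fixed point. For any j of the 4 colleagues fixed to their own mug, the other 4−j can be arranged in (4−j)! ways.
By inclusion–exclusion this is Σ_{j=0}^{4} (−1)^j C(4,j)·(4−j)!.
Computing: 24 − 24 + 12 − 4 + 1 = 9.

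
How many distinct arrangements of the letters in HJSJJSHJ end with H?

105

With the last slot taken by H, it remains to arrange the other 7 letters (JSJJSHJ).
Those 7 letters have J appearing 4 times and S appearing twice, giving (7)!/(4!·2!) = 105.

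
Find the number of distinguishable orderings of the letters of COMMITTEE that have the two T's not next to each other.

35280

There are 9!/(2!·2!·2!) = 45360 arrangements of COMMITTEE in total.
If the two T's are adjacent, glue them into one block, leaving 8 items to arrange: (8)!/(2!·2!) = 10080 ways.
Subtracting, 45360 − 10080 = 35280 arrangements keep the T's apart.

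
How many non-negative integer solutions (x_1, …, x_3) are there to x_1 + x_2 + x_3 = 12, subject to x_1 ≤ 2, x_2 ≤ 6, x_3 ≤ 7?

Ignoring the caps, the number of non-negative solutions to x_1+…+x_3 = 12 is C(14,2) = 91.
Subtract solutions that violate a single cap (substitute x_i' = x_i − (cap_i+1)): x_1 ≥ 3 gives C(11,2) = 55; x_2 ≥ 7 gives C(7,2) = 21; x_3 ≥ 8 gives C(6,2) = 15. Together 91.
Add back pairs where two caps are both exceeded: 6 + 3 + 0 = 9.
By inclusion–exclusion the count is 91 − 91 + 9 = 9.

9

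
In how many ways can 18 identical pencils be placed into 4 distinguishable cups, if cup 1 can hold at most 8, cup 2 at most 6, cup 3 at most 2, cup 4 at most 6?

Without the upper bounds there are C(21,3) = 1330 ways to split 18 among 4 cups.
Subtract solutions that violate a single cap (substitute x_i' = x_i − (cap_i+1)): x_1 ≥ 9 gives C(12,3) = 220; x_2 ≥ 7 gives C(14,3) = 364; x_3 ≥ 3 gives C(18,3) = 816; x_4 ≥ 7 gives C(14,3) = 364. Together 1764.
Add back pairs where two caps are both exceeded: 10 + 84 + 10 + 165 + 35 + 165 = 469.
Subtract triples: 0 + 0 + 0 + 4 = 4.
By inclusion–exclusion the count is 1330 − 1764 + 469 − 4 = 31.

31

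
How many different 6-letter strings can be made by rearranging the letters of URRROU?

60

Letter multiplicities in URRROU: O×1, R×3, U×2.
The number of distinct arrangements is 6!/(3!·2!) = 720/12 = 60.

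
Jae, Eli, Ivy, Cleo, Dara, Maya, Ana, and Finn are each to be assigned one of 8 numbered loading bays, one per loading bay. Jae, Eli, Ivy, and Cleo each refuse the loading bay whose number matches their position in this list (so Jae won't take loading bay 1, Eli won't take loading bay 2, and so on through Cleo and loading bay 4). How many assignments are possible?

Let Aᵢ (for 1 ≤ i ≤ 4) be the placements that put person i in their forbidden loading bay. Any j of these fix j positions, leaving (8−j)! ways to fill the rest, and there are C(4,j) ways to pick which j.
By inclusion–exclusion, the number of valid placements is Σ_{j=0}^{4} (−1)^j C(4,j)·(8−j)!.
Computing: 40320 − 20160 + 4320 − 480 + 24 = 24024.

24024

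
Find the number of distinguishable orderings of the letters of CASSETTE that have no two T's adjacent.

3780

There are 8!/(2!·2!·2!) = 5040 arrangements of CASSETTE in total.
Arrangements with the T's together: treat TT as one letter, giving (7)!/(2!·2!) = 1260.
Subtracting, 5040 − 1260 = 3780 arrangements keep the T's apart.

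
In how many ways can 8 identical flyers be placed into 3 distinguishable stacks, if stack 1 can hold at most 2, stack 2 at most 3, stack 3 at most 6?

9

Ignoring the caps, the number of non-negative solutions to x_1+…+x_3 = 8 is C(10,2) = 45.
Subtract solutions that violate a single cap (substitute x_i' = x_i − (cap_i+1)): x_1 ≥ 3 gives C(7,2) = 21; x_2 ≥ 4 gives C(6,2) = 15; x_3 ≥ 7 gives C(3,2) = 3. Together 39.
Add back pairs where two caps are both exceeded: 3 + 0 + 0 = 3.
By inclusion–exclusion the count is 45 − 39 + 3 = 9.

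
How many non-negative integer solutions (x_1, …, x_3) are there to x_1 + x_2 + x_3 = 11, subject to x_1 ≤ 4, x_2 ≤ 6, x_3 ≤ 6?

Ignoring the caps, the number of non-negative solutions to x_1+…+x_3 = 11 is C(13,2) = 78.
Subtract solutions that violate a single cap (substitute x_i' = x_i − (cap_i+1)): x_1 ≥ 5 gives C(8,2) = 28; x_2 ≥ 7 gives C(6,2) = 15; x_3 ≥ 7 gives C(6,2) = 15. Together 58.
No two caps can be exceeded simultaneously, so the pair terms are all 0.
By inclusion–exclusion the count is 78 − 58 + 0 = 20.

20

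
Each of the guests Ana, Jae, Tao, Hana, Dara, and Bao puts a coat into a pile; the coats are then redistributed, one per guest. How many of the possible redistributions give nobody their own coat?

265

This is the derangement count D_6: permutations of 6 items with no fixed point.
By inclusion–exclusion this is Σ_{j=0}^{6} (−1)^j C(6,j)·(6−j)!.
Computing: 720 − 720 + 360 − 120 + 30 − 6 + 1 = 265.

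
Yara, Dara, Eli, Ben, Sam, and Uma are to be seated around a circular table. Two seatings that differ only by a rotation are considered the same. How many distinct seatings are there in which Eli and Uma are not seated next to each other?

All circular seatings of 6 people number (5)! = 120.
Those with Eli next to Uma: fuse the pair into one unit and seat 5 units around a circle — 2·(4)! = 48.
Subtracting, 120 − 48 = 72.

72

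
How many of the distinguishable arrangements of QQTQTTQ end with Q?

Fix Q in the last position and arrange the remaining 6 letters.
Those 6 letters have Q appearing 3 times and T appearing 3 times, giving (6)!/(3!·3!) = 20.

20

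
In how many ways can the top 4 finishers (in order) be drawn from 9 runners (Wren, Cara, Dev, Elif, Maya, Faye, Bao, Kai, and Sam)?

This is an ordered selection of 4 from 9: P(9,4).
That gives 9 × 8 × 7 × 6 = 3024.

3024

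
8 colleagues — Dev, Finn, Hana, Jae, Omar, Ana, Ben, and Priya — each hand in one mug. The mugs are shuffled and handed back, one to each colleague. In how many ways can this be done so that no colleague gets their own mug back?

This is the derangement count D_8: permutations of 8 items with no fixed point.
By inclusion–exclusion this is Σ_{j=0}^{8} (−1)^j C(8,j)·(8−j)!.
Computing: 40320 − 40320 + 20160 − 6720 + 1680 − 336 + 56 − 8 + 1 = 14833.

14833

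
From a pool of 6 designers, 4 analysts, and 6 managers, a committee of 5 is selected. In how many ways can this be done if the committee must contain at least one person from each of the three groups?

Unrestricted: C(16,5) = 4368 ways to pick any 5 of the 16.
Subtract selections that omit an entire group: no designers → C(10,5) = 252; no analysts → C(12,5) = 792; no managers → C(10,5) = 252.
Add back selections omitting two groups (i.e. drawn from a single group): C(6,5) + C(4,5) + C(6,5) = 12.
By inclusion–exclusion: 4368 − 1296 + 12 = 3084.

3084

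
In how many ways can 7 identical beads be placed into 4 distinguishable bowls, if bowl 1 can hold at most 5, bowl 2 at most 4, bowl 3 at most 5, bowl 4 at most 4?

By stars and bars, unrestricted non-negative solutions to x_1+…+x_4 = 7 number C(7+3,3) = 120.
Subtract solutions that violate a single cap (substitute x_i' = x_i − (cap_i+1)): x_1 ≥ 6 gives C(4,3) = 4; x_2 ≥ 5 gives C(5,3) = 10; x_3 ≥ 6 gives C(4,3) = 4; x_4 ≥ 5 gives C(5,3) = 10. Together 28.
No two caps can be exceeded simultaneously, so the pair terms are all 0.
By inclusion–exclusion the count is 120 − 28 + 0 = 92.

92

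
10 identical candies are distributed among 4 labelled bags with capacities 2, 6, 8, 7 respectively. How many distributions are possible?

Without the upper bounds there are C(13,3) = 286 ways to split 10 among 4 bags.
Subtract solutions that violate a single cap (substitute x_i' = x_i − (cap_i+1)): x_1 ≥ 3 gives C(10,3) = 120; x_2 ≥ 7 gives C(6,3) = 20; x_3 ≥ 9 gives C(4,3) = 4; x_4 ≥ 8 gives C(5,3) = 10. Together 154.
Add back pairs where two caps are both exceeded: 1 + 0 + 0 + 0 + 0 + 0 = 1.
By inclusion–exclusion the count is 286 − 154 + 1 = 133.

133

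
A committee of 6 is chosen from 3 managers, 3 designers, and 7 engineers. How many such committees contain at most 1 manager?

966

Split by how many managers are chosen (0 through 1).
Sum: C(3,0)·C(10,6) + C(3,1)·C(10,5) = 210 + 756 = 966.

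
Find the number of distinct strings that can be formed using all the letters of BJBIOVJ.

The 7 letters of BJBIOVJ have repeats: B appearing twice and J appearing twice.
Dividing 7! = 5040 by 2!·2! = 4 for the repeated letters gives 1260.

1260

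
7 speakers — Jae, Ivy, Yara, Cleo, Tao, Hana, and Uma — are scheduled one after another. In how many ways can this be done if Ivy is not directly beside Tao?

3600

There are 7! = 5040 arrangements in all. If Ivy and Tao are adjacent, merging them into one block gives 2·(6)! = 1440 arrangements.
Complementary counting: 5040 − 1440 = 3600.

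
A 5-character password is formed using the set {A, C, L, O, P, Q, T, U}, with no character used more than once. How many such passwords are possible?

6720

With no repetition, fill the 5 characters in order: 8 choices, then 7, down to 4.
That product is 8 × 7 × 6 × 5 × 4 = 6720.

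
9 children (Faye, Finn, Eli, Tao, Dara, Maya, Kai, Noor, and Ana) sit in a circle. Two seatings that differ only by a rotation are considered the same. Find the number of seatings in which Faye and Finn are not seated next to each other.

Without the restriction there are (8)! = 40320 seatings.
Seatings with Faye beside Finn: treat them as a block with 2 internal orders, giving 2 × (7)! = 10080.
Subtracting, 40320 − 10080 = 30240.

30240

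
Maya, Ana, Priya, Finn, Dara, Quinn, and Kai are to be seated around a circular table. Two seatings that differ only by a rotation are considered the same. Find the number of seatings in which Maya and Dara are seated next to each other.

240

Glue Maya and Dara into a block (2 internal orders). Seating 6 units around a circle gives (5)! arrangements.
So 2 × (5)! = 2 × 120 = 240.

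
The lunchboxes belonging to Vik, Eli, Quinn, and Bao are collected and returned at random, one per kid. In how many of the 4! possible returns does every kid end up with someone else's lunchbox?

9

This is the derangement count D_4: permutations of 4 items with no fixed point.
By inclusion–exclusion this is Σ_{j=0}^{4} (−1)^j C(4,j)·(4−j)!.
Computing: 24 − 24 + 12 − 4 + 1 = 9.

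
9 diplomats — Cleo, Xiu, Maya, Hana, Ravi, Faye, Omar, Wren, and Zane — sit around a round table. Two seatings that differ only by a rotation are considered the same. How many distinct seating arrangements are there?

Fix one person's seat to break rotational symmetry; the remaining 8 people can be arranged in (8)! = 40320 ways.

40320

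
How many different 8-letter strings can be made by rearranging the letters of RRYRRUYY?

The 8 letters of RRYRRUYY have repeats: R appearing 4 times and Y appearing 3 times.
So there are 8! / (4!·3!) = 280 distinguishable arrangements.

280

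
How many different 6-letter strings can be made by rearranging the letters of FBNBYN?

Letter multiplicities in FBNBYN: B×2, F×1, N×2, Y×1.
Dividing 6! = 720 by 2!·2! = 4 for the repeated letters gives 180.

180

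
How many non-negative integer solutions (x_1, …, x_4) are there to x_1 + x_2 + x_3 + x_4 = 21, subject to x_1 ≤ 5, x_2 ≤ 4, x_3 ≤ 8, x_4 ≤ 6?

10

By stars and bars, unrestricted non-negative solutions to x_1+…+x_4 = 21 number C(21+3,3) = 2024.
Subtract solutions that violate a single cap (substitute x_i' = x_i − (cap_i+1)): x_1 ≥ 6 gives C(18,3) = 816; x_2 ≥ 5 gives C(19,3) = 969; x_3 ≥ 9 gives C(15,3) = 455; x_4 ≥ 7 gives C(17,3) = 680. Together 2920.
Add back pairs where two caps are both exceeded: 286 + 84 + 165 + 120 + 220 + 56 = 931.
Subtract triples: 4 + 20 + 0 + 1 = 25.
By inclusion–exclusion the count is 2024 − 2920 + 931 − 25 = 10.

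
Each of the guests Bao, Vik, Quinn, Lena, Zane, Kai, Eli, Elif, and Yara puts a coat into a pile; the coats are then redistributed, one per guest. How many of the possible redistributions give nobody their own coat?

133496

Count assignments avoiding every fixed point. For any j of the 9 guests fixed to their own coat, the other 9−j can be arranged in (9−j)! ways.
By inclusion–exclusion this is Σ_{j=0}^{9} (−1)^j C(9,j)·(9−j)!.
Computing: 362880 − 362880 + 181440 − 60480 + 15120 − 3024 + 504 − 72 + 9 − 1 = 133496.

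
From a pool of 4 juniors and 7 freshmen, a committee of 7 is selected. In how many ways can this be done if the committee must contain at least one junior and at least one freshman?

Unrestricted: C(11,7) = 330 ways to pick any 7 of the 11.
Subtract selections that omit an entire group: no juniors → C(7,7) = 1; no freshmen → C(4,7) = 0.
Both groups omitted at once is impossible, so 330 − 1 = 329.

329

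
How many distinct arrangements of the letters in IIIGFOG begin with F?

60

With the first slot taken by F, it remains to arrange the other 6 letters (IIIGOG).
Those 6 letters have G appearing twice and I appearing 3 times, giving (6)!/(3!·2!) = 60.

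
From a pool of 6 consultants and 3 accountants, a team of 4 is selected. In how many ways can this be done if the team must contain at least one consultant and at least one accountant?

111

Total 4-person selections from all 9: C(9,4) = 126.
Selections missing a whole group: no consultants → C(3,4) = 0; no accountants → C(6,4) = 15.
Both groups omitted at once is impossible, so 126 − 15 = 111.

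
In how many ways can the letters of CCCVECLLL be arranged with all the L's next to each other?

210

Treat the 3 copies of L as a single block. The multiset to arrange is then {LLL, C, C, C, C, E, V}, 7 items in all.
That gives (7)!/(4!) = 210 arrangements.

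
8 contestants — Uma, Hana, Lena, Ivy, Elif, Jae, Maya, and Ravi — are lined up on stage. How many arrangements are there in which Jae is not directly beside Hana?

Of the 8! = 40320 arrangements, those with Jae and Hana adjacent number 2 × 7! = 10080 (treat the pair as a block with 2 internal orders).
Complementary counting: 40320 − 10080 = 30240.

30240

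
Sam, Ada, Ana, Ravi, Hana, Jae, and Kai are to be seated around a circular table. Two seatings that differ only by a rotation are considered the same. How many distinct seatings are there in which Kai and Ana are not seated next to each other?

All circular seatings of 7 people number (6)! = 720.
Seatings with Kai beside Ana: treat them as a block with 2 internal orders, giving 2 × (5)! = 240.
Subtracting, 720 − 240 = 480.

480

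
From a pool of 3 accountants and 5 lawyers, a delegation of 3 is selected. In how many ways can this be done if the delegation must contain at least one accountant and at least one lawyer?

With no constraint there are C(8,3) = 56 possible selections.
Subtract selections that omit an entire group: no accountants → C(5,3) = 10; no lawyers → C(3,3) = 1.
Both groups omitted at once is impossible, so 56 − 11 = 45.

45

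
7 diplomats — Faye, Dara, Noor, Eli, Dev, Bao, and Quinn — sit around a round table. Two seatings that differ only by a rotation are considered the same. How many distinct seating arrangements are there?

Fix one person's seat to break rotational symmetry; the remaining 6 people can be arranged in (6)! = 720 ways.

720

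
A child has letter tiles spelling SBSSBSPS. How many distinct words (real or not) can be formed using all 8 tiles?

The 8 letters of SBSSBSPS have repeats: B appearing twice and S appearing 5 times.
Dividing 8! = 40320 by 5!·2! = 240 for the repeated letters gives 168.

168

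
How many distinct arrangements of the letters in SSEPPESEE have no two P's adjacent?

980

There are 9!/(4!·3!·2!) = 1260 arrangements of SSEPPESEE in total.
Arrangements with the P's together: treat PP as one letter, giving (8)!/(4!·3!) = 280.
Subtracting, 1260 − 280 = 980 arrangements keep the P's apart.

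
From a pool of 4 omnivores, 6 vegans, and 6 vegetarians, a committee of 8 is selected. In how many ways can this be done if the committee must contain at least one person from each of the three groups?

12285

Unrestricted: C(16,8) = 12870 ways to pick any 8 of the 16.
Selections missing a whole group: no omnivores → C(12,8) = 495; no vegans → C(10,8) = 45; no vegetarians → C(10,8) = 45.
Add back selections omitting two groups (i.e. drawn from a single group): C(4,8) + C(6,8) + C(6,8) = 0.
By inclusion–exclusion: 12870 − 585 + 0 = 12285.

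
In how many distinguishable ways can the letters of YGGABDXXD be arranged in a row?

45360

Letter multiplicities in YGGABDXXD: A×1, B×1, D×2, G×2, X×2, Y×1.
So there are 9! / (2!·2!·2!) = 45360 distinguishable arrangements.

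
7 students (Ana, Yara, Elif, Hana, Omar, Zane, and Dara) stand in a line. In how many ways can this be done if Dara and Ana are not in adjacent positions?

3600

Of the 7! = 5040 arrangements, those with Dara and Ana adjacent number 2 × 6! = 1440 (treat the pair as a block with 2 internal orders).
Complementary counting: 5040 − 1440 = 3600.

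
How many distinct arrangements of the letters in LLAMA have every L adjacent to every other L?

Treat the 2 copies of L as a single block. The multiset to arrange is then {LL, A, A, M}, 4 items in all.
That gives (4)!/(2!) = 12 arrangements.

12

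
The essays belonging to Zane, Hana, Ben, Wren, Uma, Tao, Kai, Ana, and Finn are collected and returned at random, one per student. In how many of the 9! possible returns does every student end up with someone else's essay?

This is the derangement count D_9: permutations of 9 items with no fixed point.
By inclusion–exclusion this is Σ_{j=0}^{9} (−1)^j C(9,j)·(9−j)!.
Computing: 362880 − 362880 + 181440 − 60480 + 15120 − 3024 + 504 − 72 + 9 − 1 = 133496.

133496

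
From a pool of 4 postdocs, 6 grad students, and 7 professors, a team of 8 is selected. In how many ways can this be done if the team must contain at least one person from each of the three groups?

With no constraint there are C(17,8) = 24310 possible selections.
Subtract selections that omit an entire group: no postdocs → C(13,8) = 1287; no grad students → C(11,8) = 165; no professors → C(10,8) = 45.
Add back selections omitting two groups (i.e. drawn from a single group): C(4,8) + C(6,8) + C(7,8) = 0.
By inclusion–exclusion: 24310 − 1497 + 0 = 22813.

22813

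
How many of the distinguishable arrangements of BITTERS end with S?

Fix S in the last position and arrange the remaining 6 letters.
Those 6 letters have T appearing twice, giving (6)!/(2!) = 360.

360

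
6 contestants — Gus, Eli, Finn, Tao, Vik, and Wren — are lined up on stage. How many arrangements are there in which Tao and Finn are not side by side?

There are 6! = 720 arrangements in all. If Tao and Finn are adjacent, merging them into one block gives 2·(5)! = 240 arrangements.
Complementary counting: 720 − 240 = 480.

480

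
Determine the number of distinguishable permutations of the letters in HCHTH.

20

The 5 letters of HCHTH have repeats: H appearing 3 times.
Dividing 5! = 120 by 3! = 6 for the repeated letters gives 20.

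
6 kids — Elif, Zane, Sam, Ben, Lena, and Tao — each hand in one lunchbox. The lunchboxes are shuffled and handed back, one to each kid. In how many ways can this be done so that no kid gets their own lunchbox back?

Let Aᵢ be the assignments in which kid i gets their own lunchbox. We want the size of the complement of A₁∪…∪A_6.
By inclusion–exclusion this is Σ_{j=0}^{6} (−1)^j C(6,j)·(6−j)!.
Computing: 720 − 720 + 360 − 120 + 30 − 6 + 1 = 265.

265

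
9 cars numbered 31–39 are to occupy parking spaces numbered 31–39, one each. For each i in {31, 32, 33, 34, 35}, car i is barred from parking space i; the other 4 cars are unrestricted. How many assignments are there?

Let Aᵢ (for 31 ≤ i ≤ 35) be the placements that put car i in its forbidden parking space. Any j of these fix j positions, leaving (9−j)! ways to fill the rest, and there are C(5,j) ways to pick which j.
By inclusion–exclusion, the number of valid placements is Σ_{j=0}^{5} (−1)^j C(5,j)·(9−j)!.
Computing: 362880 − 201600 + 50400 − 7200 + 600 − 24 = 205056.

205056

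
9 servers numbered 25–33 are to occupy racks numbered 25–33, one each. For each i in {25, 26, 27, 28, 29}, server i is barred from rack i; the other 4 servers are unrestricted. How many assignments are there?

205056

Let Aᵢ (for 25 ≤ i ≤ 29) be the placements that put server i in its forbidden rack. Any j of these fix j positions, leaving (9−j)! ways to fill the rest, and there are C(5,j) ways to pick which j.
By inclusion–exclusion, the number of valid placements is Σ_{j=0}^{5} (−1)^j C(5,j)·(9−j)!.
Computing: 362880 − 201600 + 50400 − 7200 + 600 − 24 = 205056.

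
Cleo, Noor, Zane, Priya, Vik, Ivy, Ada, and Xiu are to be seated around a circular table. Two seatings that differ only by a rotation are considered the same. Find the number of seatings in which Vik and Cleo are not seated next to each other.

3600

Without the restriction there are (7)! = 5040 seatings.
Those with Vik next to Cleo: fuse the pair into one unit and seat 7 units around a circle — 2·(6)! = 1440.
Subtracting, 5040 − 1440 = 3600.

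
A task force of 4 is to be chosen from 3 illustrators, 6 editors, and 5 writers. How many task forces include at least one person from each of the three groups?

Unrestricted: C(14,4) = 1001 ways to pick any 4 of the 14.
Subtract selections that omit an entire group: no illustrators → C(11,4) = 330; no editors → C(8,4) = 70; no writers → C(9,4) = 126.
Add back selections omitting two groups (i.e. drawn from a single group): C(3,4) + C(6,4) + C(5,4) = 20.
By inclusion–exclusion: 1001 − 526 + 20 = 495.

495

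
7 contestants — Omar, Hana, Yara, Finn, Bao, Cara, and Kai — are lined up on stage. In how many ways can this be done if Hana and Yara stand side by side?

Treat {Hana, Yara} as a single unit. There are 6 units to order, and the pair itself can be ordered 2 ways.
So the count is 2·(6)! = 1440.

1440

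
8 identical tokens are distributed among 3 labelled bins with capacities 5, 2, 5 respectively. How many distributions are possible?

12

By stars and bars, unrestricted non-negative solutions to x_1+…+x_3 = 8 number C(8+2,2) = 45.
Subtract solutions that violate a single cap (substitute x_i' = x_i − (cap_i+1)): x_1 ≥ 6 gives C(4,2) = 6; x_2 ≥ 3 gives C(7,2) = 21; x_3 ≥ 6 gives C(4,2) = 6. Together 33.
No two caps can be exceeded simultaneously, so the pair terms are all 0.
By inclusion–exclusion the count is 45 − 33 + 0 = 12.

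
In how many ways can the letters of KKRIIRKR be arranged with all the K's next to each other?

60

Treat the 3 copies of K as a single block. The multiset to arrange is then {KKK, I, I, R, R, R}, 6 items in all.
That gives (6)!/(3!·2!) = 60 arrangements.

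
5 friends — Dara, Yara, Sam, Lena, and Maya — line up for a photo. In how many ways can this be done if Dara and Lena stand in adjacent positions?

Treat {Dara, Lena} as a single unit. There are 4 units to order, and the pair itself can be ordered 2 ways.
That gives 2 × 4! = 2 × 24 = 48.

48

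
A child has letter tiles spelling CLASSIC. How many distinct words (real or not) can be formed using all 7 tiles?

The 7 letters of CLASSIC have repeats: C appearing twice and S appearing twice.
The number of distinct arrangements is 7!/(2!·2!) = 5040/4 = 1260.

1260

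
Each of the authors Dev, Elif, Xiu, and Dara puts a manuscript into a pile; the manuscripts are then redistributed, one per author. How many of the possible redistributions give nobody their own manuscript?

Let Aᵢ be the assignments in which author i gets their own manuscript. We want the size of the complement of A₁∪…∪A_4.
By inclusion–exclusion this is Σ_{j=0}^{4} (−1)^j C(4,j)·(4−j)!.
Computing: 24 − 24 + 12 − 4 + 1 = 9.

9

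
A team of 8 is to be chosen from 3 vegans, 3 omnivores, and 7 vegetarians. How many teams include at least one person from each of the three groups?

1197

With no constraint there are C(13,8) = 1287 possible selections.
Subtract selections that omit an entire group: no vegans → C(10,8) = 45; no omnivores → C(10,8) = 45; no vegetarians → C(6,8) = 0.
Add back selections omitting two groups (i.e. drawn from a single group): C(3,8) + C(3,8) + C(7,8) = 0.
By inclusion–exclusion: 1287 − 90 + 0 = 1197.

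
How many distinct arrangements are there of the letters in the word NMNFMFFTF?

The 9 letters of NMNFMFFTF have repeats: F appearing 4 times, M appearing twice, and N appearing twice.
Dividing 9! = 362880 by 4!·2!·2! = 96 for the repeated letters gives 3780.

3780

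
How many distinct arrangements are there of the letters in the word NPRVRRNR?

Letter multiplicities in NPRVRRNR: N×2, P×1, R×4, V×1.
So there are 8! / (4!·2!) = 840 distinguishable arrangements.

840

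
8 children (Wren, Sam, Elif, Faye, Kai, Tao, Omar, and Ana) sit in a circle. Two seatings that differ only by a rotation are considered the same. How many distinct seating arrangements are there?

Around a circle, 8 distinct people have 8!/8 = (7)! = 5040 rotationally distinct seatings.

5040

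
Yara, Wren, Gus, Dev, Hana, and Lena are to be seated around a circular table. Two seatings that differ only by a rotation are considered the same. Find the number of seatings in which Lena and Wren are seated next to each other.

48

Glue Lena and Wren into a block (2 internal orders). Seating 5 units around a circle gives (4)! arrangements.
So 2 × (4)! = 2 × 24 = 48.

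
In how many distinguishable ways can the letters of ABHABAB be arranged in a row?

140

The 7 letters of ABHABAB have repeats: A appearing 3 times and B appearing 3 times.
So there are 7! / (3!·3!) = 140 distinguishable arrangements.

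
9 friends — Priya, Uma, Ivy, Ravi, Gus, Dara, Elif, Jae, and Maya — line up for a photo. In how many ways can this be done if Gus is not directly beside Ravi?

282240

Of the 9! = 362880 arrangements, those with Gus and Ravi adjacent number 2 × 8! = 80640 (treat the pair as a block with 2 internal orders).
So 362880 − 80640 = 282240 arrangements keep them apart.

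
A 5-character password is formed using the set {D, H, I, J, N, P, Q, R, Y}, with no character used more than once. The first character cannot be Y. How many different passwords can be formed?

13440

The first character has 9−1 = 8 choices (anything except Y).
The remaining 4 characters are filled from the other 8 symbols without repetition: 8 × 7 × 6 × 5 = 1680.
Total: 8 × 1680 = 13440.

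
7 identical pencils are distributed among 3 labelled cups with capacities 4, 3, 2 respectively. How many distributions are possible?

6

Without the upper bounds there are C(9,2) = 36 ways to split 7 among 3 cups.
Subtract solutions that violate a single cap (substitute x_i' = x_i − (cap_i+1)): x_1 ≥ 5 gives C(4,2) = 6; x_2 ≥ 4 gives C(5,2) = 10; x_3 ≥ 3 gives C(6,2) = 15. Together 31.
Add back pairs where two caps are both exceeded: 0 + 0 + 1 = 1.
By inclusion–exclusion the count is 36 − 31 + 1 = 6.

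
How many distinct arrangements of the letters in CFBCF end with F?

With the last slot taken by F, it remains to arrange the other 4 letters (CBCF).
Those 4 letters have C appearing twice, giving (4)!/(2!) = 12.

12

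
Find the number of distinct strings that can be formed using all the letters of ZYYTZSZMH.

ZYYTZSZMH has 9 letters with Y appearing twice and Z appearing 3 times.
The number of distinct arrangements is 9!/(3!·2!) = 362880/12 = 30240.

30240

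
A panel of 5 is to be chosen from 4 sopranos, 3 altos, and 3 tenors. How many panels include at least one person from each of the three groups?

204

Unrestricted: C(10,5) = 252 ways to pick any 5 of the 10.
Subtract selections that omit an entire group: no sopranos → C(6,5) = 6; no altos → C(7,5) = 21; no tenors → C(7,5) = 21.
Add back selections omitting two groups (i.e. drawn from a single group): C(4,5) + C(3,5) + C(3,5) = 0.
By inclusion–exclusion: 252 − 48 + 0 = 204.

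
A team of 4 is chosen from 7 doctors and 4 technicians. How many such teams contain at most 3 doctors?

Split by how many doctors are chosen (0 through 3).
Sum: C(7,0)·C(4,4) + C(7,1)·C(4,3) + C(7,2)·C(4,2) + C(7,3)·C(4,1) = 1 + 28 + 126 + 140 = 295.

295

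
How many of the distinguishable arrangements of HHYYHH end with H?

10

Fix H in the last position and arrange the remaining 5 letters.
Those 5 letters have H appearing 3 times and Y appearing twice, giving (5)!/(3!·2!) = 10.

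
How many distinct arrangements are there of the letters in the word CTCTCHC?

The 7 letters of CTCTCHC have repeats: C appearing 4 times and T appearing twice.
Dividing 7! = 5040 by 4!·2! = 48 for the repeated letters gives 105.

105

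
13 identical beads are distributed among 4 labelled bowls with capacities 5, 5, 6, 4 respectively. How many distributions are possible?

By stars and bars, unrestricted non-negative solutions to x_1+…+x_4 = 13 number C(13+3,3) = 560.
Subtract solutions that violate a single cap (substitute x_i' = x_i − (cap_i+1)): x_1 ≥ 6 gives C(10,3) = 120; x_2 ≥ 6 gives C(10,3) = 120; x_3 ≥ 7 gives C(9,3) = 84; x_4 ≥ 5 gives C(11,3) = 165. Together 489.
Add back pairs where two caps are both exceeded: 4 + 1 + 10 + 1 + 10 + 4 = 30.
By inclusion–exclusion the count is 560 − 489 + 30 = 101.

101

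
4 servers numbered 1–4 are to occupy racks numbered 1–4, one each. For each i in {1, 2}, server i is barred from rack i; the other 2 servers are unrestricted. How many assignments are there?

Let Aᵢ (for i ∈ {1, 2}) be the placements that put server i in its forbidden rack. Any j of these fix j positions, leaving (4−j)! ways to fill the rest, and there are C(2,j) ways to pick which j.
By inclusion–exclusion, the number of valid placements is Σ_{j=0}^{2} (−1)^j C(2,j)·(4−j)!.
Computing: 24 − 12 + 2 = 14.

14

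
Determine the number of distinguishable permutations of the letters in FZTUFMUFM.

The 9 letters of FZTUFMUFM have repeats: F appearing 3 times, M appearing twice, and U appearing twice.
Dividing 9! = 362880 by 3!·2!·2! = 24 for the repeated letters gives 15120.

15120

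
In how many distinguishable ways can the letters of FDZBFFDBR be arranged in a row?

15120

The 9 letters of FDZBFFDBR have repeats: B appearing twice, D appearing twice, and F appearing 3 times.
So there are 9! / (3!·2!·2!) = 15120 distinguishable arrangements.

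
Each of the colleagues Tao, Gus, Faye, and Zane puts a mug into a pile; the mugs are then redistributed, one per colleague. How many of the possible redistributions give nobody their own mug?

9

Count assignments avoiding every fixed point. For any j of the 4 colleagues fixed to their own mug, the other 4−j can be arranged in (4−j)! ways.
By inclusion–exclusion this is Σ_{j=0}^{4} (−1)^j C(4,j)·(4−j)!.
Computing: 24 − 24 + 12 − 4 + 1 = 9.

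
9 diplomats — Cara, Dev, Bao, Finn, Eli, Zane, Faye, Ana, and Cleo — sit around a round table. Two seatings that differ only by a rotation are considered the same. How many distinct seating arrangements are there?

40320

Fix one person's seat to break rotational symmetry; the remaining 8 people can be arranged in (8)! = 40320 ways.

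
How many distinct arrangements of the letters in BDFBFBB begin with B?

60

With the first slot taken by B, it remains to arrange the other 6 letters (DFBFBB).
Those 6 letters have B appearing 3 times and F appearing twice, giving (6)!/(3!·2!) = 60.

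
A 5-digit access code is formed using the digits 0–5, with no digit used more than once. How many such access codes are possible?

With no repetition, fill the 5 digits in order: 6 choices, then 5, down to 2.
That product is 6 × 5 × 4 × 3 × 2 = 720.

720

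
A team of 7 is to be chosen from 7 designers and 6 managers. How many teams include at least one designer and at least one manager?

With no constraint there are C(13,7) = 1716 possible selections.
Selections missing a whole group: no designers → C(6,7) = 0; no managers → C(7,7) = 1.
Both groups omitted at once is impossible, so 1716 − 1 = 1715.

1715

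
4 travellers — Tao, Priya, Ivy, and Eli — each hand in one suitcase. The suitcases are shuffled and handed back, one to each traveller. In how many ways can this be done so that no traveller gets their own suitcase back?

Let Aᵢ be the assignments in which traveller i gets their own suitcase. We want the size of the complement of A₁∪…∪A_4.
By inclusion–exclusion this is Σ_{j=0}^{4} (−1)^j C(4,j)·(4−j)!.
Computing: 24 − 24 + 12 − 4 + 1 = 9.

9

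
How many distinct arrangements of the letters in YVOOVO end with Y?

10

With the last slot taken by Y, it remains to arrange the other 5 letters (VOOVO).
Those 5 letters have O appearing 3 times and V appearing twice, giving (5)!/(3!·2!) = 10.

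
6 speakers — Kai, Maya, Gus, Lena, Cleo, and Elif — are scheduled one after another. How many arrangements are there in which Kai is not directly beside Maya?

480

There are 6! = 720 arrangements in all. If Kai and Maya are adjacent, merging them into one block gives 2·(5)! = 240 arrangements.
Complementary counting: 720 − 240 = 480.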